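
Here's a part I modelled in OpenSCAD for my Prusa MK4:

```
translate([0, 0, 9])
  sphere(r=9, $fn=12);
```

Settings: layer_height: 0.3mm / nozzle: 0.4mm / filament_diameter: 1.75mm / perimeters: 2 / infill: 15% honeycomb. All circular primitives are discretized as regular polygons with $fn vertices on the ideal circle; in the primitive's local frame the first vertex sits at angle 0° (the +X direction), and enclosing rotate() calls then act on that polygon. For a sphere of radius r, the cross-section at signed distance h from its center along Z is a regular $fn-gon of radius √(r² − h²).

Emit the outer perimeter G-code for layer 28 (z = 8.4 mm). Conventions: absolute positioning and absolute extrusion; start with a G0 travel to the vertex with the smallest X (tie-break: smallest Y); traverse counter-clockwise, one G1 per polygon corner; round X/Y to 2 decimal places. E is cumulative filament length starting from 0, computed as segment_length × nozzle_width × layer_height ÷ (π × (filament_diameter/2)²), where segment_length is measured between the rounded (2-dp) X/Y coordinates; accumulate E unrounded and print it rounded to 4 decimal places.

G0 X-8.98 Y0.00 Z8.40
G1 X-7.78 Y-4.49 E0.2319
G1 X-4.49 Y-7.78 E0.4640
G1 X0.00 Y-8.98 E0.6959
G1 X4.49 Y-7.78 E0.9277
G1 X7.78 Y-4.49 E1.1599
G1 X8.98 Y0.00 E1.3917
G1 X7.78 Y4.49 E1.6236
G1 X4.49 Y7.78 E1.8557
G1 X0.00 Y8.98 E2.0876
G1 X-4.49 Y7.78 E2.3195
G1 X-7.78 Y4.49 E2.5516
G1 X-8.98 Y0.00 E2.7835

At z = 8.4 mm: the r=9 sphere contributes a regular 12-gon of circumradius √(9²−0.6²) = 8.980. The outline is a single polygon with 12 vertices. Extrusion per mm of travel: 0.4 × 0.3 / (π × 0.875²) = 0.049890. Accumulating E over each segment gives final E = 2.7835.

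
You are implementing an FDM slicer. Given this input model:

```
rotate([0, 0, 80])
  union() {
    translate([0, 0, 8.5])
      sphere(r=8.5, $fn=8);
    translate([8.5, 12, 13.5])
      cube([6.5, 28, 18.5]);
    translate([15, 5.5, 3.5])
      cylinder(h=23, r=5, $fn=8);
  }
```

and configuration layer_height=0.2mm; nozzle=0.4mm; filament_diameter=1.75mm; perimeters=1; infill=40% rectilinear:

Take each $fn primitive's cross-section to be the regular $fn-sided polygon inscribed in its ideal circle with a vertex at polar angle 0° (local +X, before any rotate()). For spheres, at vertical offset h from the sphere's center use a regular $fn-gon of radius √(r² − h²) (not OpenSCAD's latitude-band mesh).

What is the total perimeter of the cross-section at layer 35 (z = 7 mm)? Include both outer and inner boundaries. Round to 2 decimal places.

At z = 7 mm: the r=8.5 sphere contributes a regular 8-gon of circumradius √(8.5²−1.5²) = 8.367 (perimeter = 2·8·8.367·sin(180°/8) = 51.23 mm); the cube at (8.5, 12) is not intersected at this z (z outside [13.5, 32]); the r=5 cylinder at (15, 5.5) contributes a regular 8-gon of circumradius 5 (perimeter = 2·8·5.000·sin(180°/8) = 30.61 mm); Combining (union): the 2 present regions are separate (no shared area or edge), so areas and boundary lengths simply add and each stays a separate island — boundary = 81.84 mm; (whole slice rotated 80° about Z — lengths, areas and connectivity unchanged). Overall, the cross-section has 2 separate islands. Total boundary length (outer) = 81.84 mm.

81.84 mm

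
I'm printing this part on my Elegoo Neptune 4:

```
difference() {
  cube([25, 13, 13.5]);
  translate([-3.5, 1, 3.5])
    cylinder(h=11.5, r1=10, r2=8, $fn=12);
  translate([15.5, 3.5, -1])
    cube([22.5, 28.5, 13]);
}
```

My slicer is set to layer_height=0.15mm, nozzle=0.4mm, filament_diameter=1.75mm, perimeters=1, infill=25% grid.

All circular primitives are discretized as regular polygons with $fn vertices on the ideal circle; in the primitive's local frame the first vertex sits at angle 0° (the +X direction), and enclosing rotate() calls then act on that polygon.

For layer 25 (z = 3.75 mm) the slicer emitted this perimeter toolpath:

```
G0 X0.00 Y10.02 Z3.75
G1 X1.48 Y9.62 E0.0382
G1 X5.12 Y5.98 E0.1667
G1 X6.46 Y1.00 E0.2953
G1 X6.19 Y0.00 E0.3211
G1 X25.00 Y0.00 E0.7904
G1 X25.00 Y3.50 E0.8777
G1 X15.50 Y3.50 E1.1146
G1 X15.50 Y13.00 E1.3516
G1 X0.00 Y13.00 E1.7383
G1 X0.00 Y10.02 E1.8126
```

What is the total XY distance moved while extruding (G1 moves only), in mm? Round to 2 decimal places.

Sum the Euclidean lengths of each G1 segment: total = 72.66 mm.

72.66 mm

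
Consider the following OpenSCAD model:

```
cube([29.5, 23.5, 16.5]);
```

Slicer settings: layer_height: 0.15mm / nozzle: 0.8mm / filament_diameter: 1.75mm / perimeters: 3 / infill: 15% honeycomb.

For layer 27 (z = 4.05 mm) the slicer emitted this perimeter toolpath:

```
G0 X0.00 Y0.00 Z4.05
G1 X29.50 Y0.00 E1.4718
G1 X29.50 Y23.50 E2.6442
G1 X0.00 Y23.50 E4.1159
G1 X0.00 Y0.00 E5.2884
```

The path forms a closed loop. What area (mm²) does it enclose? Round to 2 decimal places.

Apply the shoelace formula to the sequence of (X, Y) vertices; enclosed area = 693.25 mm².

693.25 mm²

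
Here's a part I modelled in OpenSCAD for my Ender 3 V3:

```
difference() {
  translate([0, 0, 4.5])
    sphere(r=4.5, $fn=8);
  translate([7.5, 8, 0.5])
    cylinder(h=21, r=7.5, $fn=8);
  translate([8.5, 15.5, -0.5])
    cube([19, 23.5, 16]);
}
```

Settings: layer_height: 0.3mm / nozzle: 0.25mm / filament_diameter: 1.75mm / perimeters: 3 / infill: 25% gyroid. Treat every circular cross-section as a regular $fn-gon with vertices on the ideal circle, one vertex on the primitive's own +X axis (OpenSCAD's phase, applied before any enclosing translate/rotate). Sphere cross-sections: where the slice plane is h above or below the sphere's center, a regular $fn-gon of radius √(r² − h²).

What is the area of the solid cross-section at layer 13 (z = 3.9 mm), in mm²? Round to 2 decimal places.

55.08 mm²

At z = 3.9 mm: the sphere: section is a regular 8-gon, circumradius = √(r²−h²) = √(4.5²−0.6²) = 4.460 (area = (8/2)·4.460²·sin(360°/8) = 56.26 mm²); the r=7.5 cylinder at (7.5, 8) contributes a regular 8-gon of circumradius 7.5 (area = (8/2)·7.500²·sin(360°/8) = 159.10 mm²); the cube at (8.5, 15.5) is present — its section is the full 19×23.5 rectangle (area 446.50 mm²); Taking the first minus the rest: starting from the r=4.5 sphere (56.26 mm²), the r=7.5 cylinder at (7.5, 8) partially overlaps it — only the 1.18 mm² overlap (of its 159.10 mm²) is removed, clipping the outline; the 19×23.5 cube at (8.5, 15.5) misses the remaining region (no effect) — area = 55.08 mm². Overall, the cross-section is a single solid region. Net area = 55.08 mm².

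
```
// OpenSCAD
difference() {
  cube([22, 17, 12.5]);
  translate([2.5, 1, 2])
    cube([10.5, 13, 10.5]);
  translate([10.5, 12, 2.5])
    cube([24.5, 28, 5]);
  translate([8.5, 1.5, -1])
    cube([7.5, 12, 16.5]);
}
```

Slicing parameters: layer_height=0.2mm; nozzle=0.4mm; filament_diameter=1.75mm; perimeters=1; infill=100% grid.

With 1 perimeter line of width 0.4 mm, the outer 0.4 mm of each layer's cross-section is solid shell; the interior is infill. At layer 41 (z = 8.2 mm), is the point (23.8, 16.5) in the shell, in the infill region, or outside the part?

outside

At z = 8.2 mm: the cube (footprint 22×17) is included at this height; the cube at (2.5, 1) is present — its section is the full 10.5×13 rectangle; the cube at (10.5, 12) is absent (z outside [2.5, 7.5]); the cube at (8.5, 1.5) is present — its section is the full 7.5×12 rectangle; Subtracting the remaining from the first: starting from the 22×17 cube, the 10.5×13 cube at (2.5, 1) lies wholly inside it (removes its full 136.50 mm² and its 47.00 mm outline becomes a hole wall); the 7.5×12 cube at (8.5, 1.5) partially overlaps it — only the 36.00 mm² overlap (of its 90.00 mm²) is removed, clipping the outline — 1 connected region with 1 hole. Overall, the cross-section is one region with 1 hole. The nearest boundary edge runs (22.00, 17.00)→(22.00, 0.00); distance from the point to it = 1.80 mm. The point is not inside any of the regions above, so it lies outside the cross-section (1.80 mm from the nearest boundary).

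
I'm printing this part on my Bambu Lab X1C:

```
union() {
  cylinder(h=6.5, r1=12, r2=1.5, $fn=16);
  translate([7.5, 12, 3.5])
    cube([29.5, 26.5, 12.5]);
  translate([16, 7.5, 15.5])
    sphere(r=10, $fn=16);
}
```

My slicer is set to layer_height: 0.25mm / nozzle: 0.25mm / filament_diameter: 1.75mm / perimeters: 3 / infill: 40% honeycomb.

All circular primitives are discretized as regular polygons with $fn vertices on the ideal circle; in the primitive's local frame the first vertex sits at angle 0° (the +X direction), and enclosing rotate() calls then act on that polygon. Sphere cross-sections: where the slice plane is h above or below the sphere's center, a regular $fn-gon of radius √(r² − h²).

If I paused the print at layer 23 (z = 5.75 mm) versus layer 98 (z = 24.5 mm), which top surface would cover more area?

layer 23 (z = 5.75 mm)

Layer 23 (z = 5.75): the cone (r1=12→r2=1.5) has section circumradius 2.712 here — a regular 16-gon (area = (16/2)·2.712²·sin(360°/16) = 22.51 mm²); the 29.5×26.5 cube at (7.5, 12) contributes its full rectangle (area 781.75 mm²); the r=10 sphere at (16, 7.5) contributes a regular 16-gon of circumradius √(10²−9.75²) = 2.222 (area = (16/2)·2.222²·sin(360°/16) = 15.12 mm²); Merging all regions: the 3 present regions are separate (no shared area or edge), so areas and boundary lengths simply add and each stays a separate island — area = 819.38 mm². So its area = 819.38 mm². Layer 98 (z = 24.5): the cone is absent (z outside [0, 6.5]); the cube at (7.5, 12) is absent (z outside [3.5, 16]); the r=10 sphere at (16, 7.5) contributes a regular 16-gon of circumradius √(10²−9²) = 4.359 (area = (16/2)·4.359²·sin(360°/16) = 58.17 mm²); Merging all regions: only the r=10 sphere at (16, 7.5) is present, so the union is just that shape — area = 58.17 mm². So its area = 58.17 mm². Layer 23 is larger (819.38 vs 58.17 mm²).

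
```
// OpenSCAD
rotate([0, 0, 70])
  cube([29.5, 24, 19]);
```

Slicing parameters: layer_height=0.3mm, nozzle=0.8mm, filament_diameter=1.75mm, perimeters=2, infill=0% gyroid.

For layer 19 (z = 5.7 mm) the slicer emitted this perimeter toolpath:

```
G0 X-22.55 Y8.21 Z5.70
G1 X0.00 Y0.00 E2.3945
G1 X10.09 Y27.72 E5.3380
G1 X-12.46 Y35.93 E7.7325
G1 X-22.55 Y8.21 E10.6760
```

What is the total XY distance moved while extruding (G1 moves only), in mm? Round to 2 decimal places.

Sum the Euclidean lengths of each G1 segment: total = 106.99 mm.

106.99 mm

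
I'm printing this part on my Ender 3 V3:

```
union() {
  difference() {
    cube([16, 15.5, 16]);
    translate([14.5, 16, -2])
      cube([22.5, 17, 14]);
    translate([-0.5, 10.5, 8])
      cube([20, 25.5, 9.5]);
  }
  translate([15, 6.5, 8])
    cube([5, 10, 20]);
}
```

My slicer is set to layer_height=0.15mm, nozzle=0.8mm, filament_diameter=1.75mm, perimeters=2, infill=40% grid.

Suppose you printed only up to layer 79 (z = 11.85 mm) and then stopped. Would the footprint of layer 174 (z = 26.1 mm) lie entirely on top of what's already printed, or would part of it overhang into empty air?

Compare the two slices. At z = 11.85: the cube is present — its section is the full 16×15.5 rectangle (area 248.00 mm²); the 22.5×17 cube at (14.5, 16) contributes its full rectangle (area 382.50 mm²); the 20×25.5 cube at (-0.5, 10.5) contributes its full rectangle (area 510.00 mm²); Taking the first minus the rest: starting from the 16×15.5 cube (248.00 mm²), the 22.5×17 cube at (14.5, 16) misses the remaining region (no effect); the 20×25.5 cube at (-0.5, 10.5) partially overlaps it — only the 80.00 mm² overlap (of its 510.00 mm²) is removed, clipping the outline — area = 168.00 mm²; the cube at (15, 6.5) (footprint 5×10) is included at this height (area 50.00 mm²); Combining (union): the regions partially overlap — summed areas 218.00 mm² minus the doubly-counted overlap 4.00 mm² gives 214.00 mm² — area = 214.00 mm². At z = 26.1: the cube is absent (z outside [0, 16]); the cube at (14.5, 16) is not intersected at this z (z outside [-2, 12]); the cube at (-0.5, 10.5) is not intersected at this z (z outside [8, 17.5]); After the difference (first − rest): the first operand is absent here, so nothing remains; the 5×10 cube at (15, 6.5) contributes its full rectangle (area 50.00 mm²); Combining (union): only the 5×10 cube at (15, 6.5) is present, so the union is just that shape — area = 50.00 mm². Checking containment: the cross-section at z = 26.1 is a subset of the cross-section at z = 11.85.

entirely on top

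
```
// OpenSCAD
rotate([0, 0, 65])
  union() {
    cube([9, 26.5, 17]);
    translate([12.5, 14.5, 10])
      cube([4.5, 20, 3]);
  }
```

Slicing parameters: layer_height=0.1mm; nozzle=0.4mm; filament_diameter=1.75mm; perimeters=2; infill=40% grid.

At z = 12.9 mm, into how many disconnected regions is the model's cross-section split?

At z = 12.9 mm: the cube (footprint 9×26.5) is included at this height; the cube at (12.5, 14.5) is present — its section is the full 4.5×20 rectangle; Merging all regions: the 2 present regions are separate (no shared area or edge), so areas and boundary lengths simply add and each stays a separate island — 2 connected regions; (rotated 65° about Z; rotation is an isometry so areas/perimeters/island counts are preserved). The result has 2 disconnected regions.

2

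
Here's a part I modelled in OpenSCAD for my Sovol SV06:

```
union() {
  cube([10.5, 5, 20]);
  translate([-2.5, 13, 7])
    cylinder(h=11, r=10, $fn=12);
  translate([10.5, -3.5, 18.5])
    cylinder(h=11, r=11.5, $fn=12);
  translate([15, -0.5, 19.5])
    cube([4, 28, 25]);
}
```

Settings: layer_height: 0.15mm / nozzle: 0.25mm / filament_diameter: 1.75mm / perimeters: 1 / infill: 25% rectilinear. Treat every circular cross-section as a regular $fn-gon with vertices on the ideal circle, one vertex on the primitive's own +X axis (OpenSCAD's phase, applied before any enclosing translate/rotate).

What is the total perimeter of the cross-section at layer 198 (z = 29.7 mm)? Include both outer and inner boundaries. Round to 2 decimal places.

64.00 mm

At z = 29.7 mm: the cube is absent (z outside [0, 20]); the cylinder at (-2.5, 13) is absent (z outside [7, 18]); the cylinder at (10.5, -3.5) is not intersected at this z (z outside [18.5, 29.5]); the cube at (15, -0.5) (footprint 4×28) is included at this height (perimeter 64.00 mm); Combining (union): only the 4×28 cube at (15, -0.5) is present, so the union is just that shape — boundary = 64.00 mm. Overall, the cross-section is a single solid region. Total boundary length (outer) = 64.00 mm.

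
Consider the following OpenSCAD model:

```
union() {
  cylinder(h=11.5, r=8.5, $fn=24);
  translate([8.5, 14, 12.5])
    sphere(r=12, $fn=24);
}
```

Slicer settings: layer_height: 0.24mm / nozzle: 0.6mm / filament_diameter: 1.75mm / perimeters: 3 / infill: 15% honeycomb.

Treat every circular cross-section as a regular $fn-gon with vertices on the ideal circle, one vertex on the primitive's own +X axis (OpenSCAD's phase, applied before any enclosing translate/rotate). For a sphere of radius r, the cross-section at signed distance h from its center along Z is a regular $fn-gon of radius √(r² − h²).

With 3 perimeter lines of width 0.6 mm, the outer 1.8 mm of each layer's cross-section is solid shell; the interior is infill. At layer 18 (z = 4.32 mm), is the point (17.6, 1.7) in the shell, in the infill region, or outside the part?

At z = 4.32 mm: the r=8.5 cylinder contributes a regular 24-gon of circumradius 8.5; the sphere at (8.5, 14): section is a regular 24-gon, circumradius = √(r²−h²) = √(12²−8.18²) = 8.780; Combining (union): the regions partially overlap (shared area 2.83 mm²), so overlapping operands fuse into one piece — 1 connected region. Overall, the cross-section is a single solid region. The nearest boundary edge runs (14.71, 7.79)→(12.89, 6.40); distance from the point to it = 6.59 mm. The point is not inside any of the regions above, so it lies outside the cross-section (6.59 mm from the nearest boundary).

outside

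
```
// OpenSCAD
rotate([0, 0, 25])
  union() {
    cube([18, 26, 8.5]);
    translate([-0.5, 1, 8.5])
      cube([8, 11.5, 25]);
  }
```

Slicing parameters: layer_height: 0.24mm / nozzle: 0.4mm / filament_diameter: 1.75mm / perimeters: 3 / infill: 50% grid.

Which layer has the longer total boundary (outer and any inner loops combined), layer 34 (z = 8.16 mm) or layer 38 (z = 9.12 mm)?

Layer 34 (z = 8.16): the 18×26 cube contributes its full rectangle (perimeter 88.00 mm); the cube at (-0.5, 1) is not intersected at this z (z outside [8.5, 33.5]); Combining (union): only the 18×26 cube is present, so the union is just that shape — boundary = 88.00 mm; (rotated 25° about Z; rotation is an isometry so areas/perimeters/island counts are preserved). So its perimeter = 88.00 mm. Layer 38 (z = 9.12): the cube is not intersected at this z (z outside [0, 8.5]); the 8×11.5 cube at (-0.5, 1) contributes its full rectangle (perimeter 39.00 mm); Merging all regions: only the 8×11.5 cube at (-0.5, 1) is present, so the union is just that shape — boundary = 39.00 mm; (whole slice rotated 25° about Z — lengths, areas and connectivity unchanged). So its perimeter = 39.00 mm. Layer 34 is larger (88.00 vs 39.00 mm).

layer 34 (z = 8.16 mm)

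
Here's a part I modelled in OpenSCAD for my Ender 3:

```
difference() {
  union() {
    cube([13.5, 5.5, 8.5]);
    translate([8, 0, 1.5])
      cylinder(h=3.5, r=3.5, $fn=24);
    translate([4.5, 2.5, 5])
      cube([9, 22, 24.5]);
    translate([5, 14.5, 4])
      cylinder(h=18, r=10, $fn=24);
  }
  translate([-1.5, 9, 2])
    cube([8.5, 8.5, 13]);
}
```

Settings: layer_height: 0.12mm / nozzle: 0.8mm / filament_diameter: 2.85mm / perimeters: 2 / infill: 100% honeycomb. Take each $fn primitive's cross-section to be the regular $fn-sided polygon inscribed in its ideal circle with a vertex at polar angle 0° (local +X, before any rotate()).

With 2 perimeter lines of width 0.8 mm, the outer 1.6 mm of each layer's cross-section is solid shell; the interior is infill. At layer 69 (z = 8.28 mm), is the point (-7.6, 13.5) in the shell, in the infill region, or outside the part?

outside

At z = 8.28 mm: the cube (footprint 13.5×5.5) is included at this height; the cylinder at (8, 0) is not intersected at this z (z outside [1.5, 5]); the 9×22 cube at (4.5, 2.5) contributes its full rectangle; the r=10 cylinder at (5, 14.5) contributes a regular 24-gon of circumradius 10; Combining (union): the regions partially overlap (shared area 184.35 mm²), so overlapping operands fuse into one piece — 1 connected region; the cube at (-1.5, 9) (footprint 8.5×8.5) is included at this height; After the difference (first − rest): starting from the result so far, the 8.5×8.5 cube at (-1.5, 9) lies wholly inside it (removes its full 72.25 mm² and its 34.00 mm outline becomes a hole wall) — 1 connected region with 1 hole. Overall, the cross-section is one region with 1 hole. The nearest boundary edge runs (-4.66, 11.91)→(-5.00, 14.50); distance from the point to it = 2.71 mm. The point is not inside any of the regions above, so it lies outside the cross-section (2.71 mm from the nearest boundary).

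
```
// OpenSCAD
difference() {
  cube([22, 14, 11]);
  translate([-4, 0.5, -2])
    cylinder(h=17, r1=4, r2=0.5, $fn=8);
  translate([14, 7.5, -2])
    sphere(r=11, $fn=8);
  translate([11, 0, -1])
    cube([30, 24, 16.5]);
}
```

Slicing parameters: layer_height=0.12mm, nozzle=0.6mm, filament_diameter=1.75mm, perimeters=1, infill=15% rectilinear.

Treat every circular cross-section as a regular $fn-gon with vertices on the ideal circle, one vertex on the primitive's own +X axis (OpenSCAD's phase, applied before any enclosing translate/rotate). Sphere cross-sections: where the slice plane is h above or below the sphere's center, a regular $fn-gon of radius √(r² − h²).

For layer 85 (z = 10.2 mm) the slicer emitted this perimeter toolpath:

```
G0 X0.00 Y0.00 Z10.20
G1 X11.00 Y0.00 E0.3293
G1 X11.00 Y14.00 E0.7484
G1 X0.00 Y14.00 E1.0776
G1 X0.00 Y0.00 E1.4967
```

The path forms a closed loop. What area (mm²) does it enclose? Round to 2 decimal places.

Apply the shoelace formula to the sequence of (X, Y) vertices; enclosed area = 154.00 mm².

154.00 mm²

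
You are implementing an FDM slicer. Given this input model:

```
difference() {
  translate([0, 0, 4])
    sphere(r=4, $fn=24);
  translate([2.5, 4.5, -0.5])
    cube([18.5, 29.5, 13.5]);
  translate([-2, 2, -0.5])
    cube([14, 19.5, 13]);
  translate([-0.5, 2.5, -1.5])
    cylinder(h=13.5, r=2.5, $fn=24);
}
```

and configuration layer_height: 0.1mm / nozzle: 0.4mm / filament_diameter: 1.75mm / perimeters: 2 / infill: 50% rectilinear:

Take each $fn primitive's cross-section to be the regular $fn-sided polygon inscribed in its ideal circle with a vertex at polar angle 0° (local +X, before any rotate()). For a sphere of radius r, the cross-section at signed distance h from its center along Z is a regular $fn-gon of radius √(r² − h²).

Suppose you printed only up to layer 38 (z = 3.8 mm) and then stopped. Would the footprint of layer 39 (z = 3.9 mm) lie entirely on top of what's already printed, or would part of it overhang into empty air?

entirely on top

Compare the two slices. At z = 3.8: the r=4 sphere contributes a regular 24-gon of circumradius √(4²−0.2²) = 3.995 (area = (24/2)·3.995²·sin(360°/24) = 49.57 mm²); the cube at (2.5, 4.5) is present — its section is the full 18.5×29.5 rectangle (area 545.75 mm²); the cube at (-2, 2) is present — its section is the full 14×19.5 rectangle (area 273.00 mm²); the r=2.5 cylinder at (-0.5, 2.5) contributes a regular 24-gon of circumradius 2.5 (area = (24/2)·2.500²·sin(360°/24) = 19.41 mm²); Subtracting the remaining from the first: starting from the r=4 sphere (49.57 mm²), the 18.5×29.5 cube at (2.5, 4.5) misses the remaining region (no effect); the 14×19.5 cube at (-2, 2) partially overlaps it — only the 8.39 mm² overlap (of its 273.00 mm²) is removed, clipping the outline; the r=2.5 cylinder at (-0.5, 2.5) partially overlaps it — only the 8.29 mm² overlap (of its 19.41 mm²) is removed, clipping the outline — area = 32.89 mm². At z = 3.9: the sphere: section is a regular 24-gon, circumradius = √(r²−h²) = √(4²−0.1²) = 3.999 (area = (24/2)·3.999²·sin(360°/24) = 49.66 mm²); the cube at (2.5, 4.5) (footprint 18.5×29.5) is included at this height (area 545.75 mm²); the cube at (-2, 2) (footprint 14×19.5) is included at this height (area 273.00 mm²); the r=2.5 cylinder at (-0.5, 2.5) contributes a regular 24-gon of circumradius 2.5 (area = (24/2)·2.500²·sin(360°/24) = 19.41 mm²); Taking the first minus the rest: starting from the r=4 sphere (49.66 mm²), the 18.5×29.5 cube at (2.5, 4.5) misses the remaining region (no effect); the 14×19.5 cube at (-2, 2) partially overlaps it — only the 8.42 mm² overlap (of its 273.00 mm²) is removed, clipping the outline; the r=2.5 cylinder at (-0.5, 2.5) partially overlaps it — only the 8.29 mm² overlap (of its 19.41 mm²) is removed, clipping the outline — area = 32.95 mm². Checking containment: the cross-section at z = 3.9 is a subset of the cross-section at z = 3.8.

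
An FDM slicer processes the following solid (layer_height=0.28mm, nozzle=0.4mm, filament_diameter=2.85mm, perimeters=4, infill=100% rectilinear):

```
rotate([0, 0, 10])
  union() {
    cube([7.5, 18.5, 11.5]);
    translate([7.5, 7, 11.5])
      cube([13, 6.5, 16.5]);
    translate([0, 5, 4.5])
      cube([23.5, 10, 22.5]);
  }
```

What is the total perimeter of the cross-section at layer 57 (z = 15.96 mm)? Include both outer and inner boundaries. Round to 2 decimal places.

At z = 15.96 mm: the cube does not reach this height (z outside [0, 11.5]); the cube at (7.5, 7) is present — its section is the full 13×6.5 rectangle (perimeter 39.00 mm); the cube at (0, 5) (footprint 23.5×10) is included at this height (perimeter 67.00 mm); Combining (union): the 13×6.5 cube at (7.5, 7) lies entirely inside the 23.5×10 cube at (0, 5), so the union is just the 23.5×10 cube at (0, 5) — boundary = 67.00 mm; (whole slice rotated 10° about Z — lengths, areas and connectivity unchanged). Overall, the cross-section is a single solid region. Total boundary length (outer) = 67.00 mm.

67.00 mm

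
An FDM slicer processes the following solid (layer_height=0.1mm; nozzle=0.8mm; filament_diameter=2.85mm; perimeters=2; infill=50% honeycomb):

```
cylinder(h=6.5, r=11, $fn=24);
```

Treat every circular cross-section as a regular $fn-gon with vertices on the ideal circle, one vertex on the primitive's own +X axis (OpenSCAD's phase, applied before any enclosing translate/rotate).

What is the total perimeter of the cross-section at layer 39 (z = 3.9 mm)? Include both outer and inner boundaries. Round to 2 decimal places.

At z = 3.9 mm: the cylinder: section is a regular 24-gon, circumradius r=11 (perimeter = 2·24·11.000·sin(180°/24) = 68.92 mm). Overall, the cross-section is a single solid region. Total boundary length (outer) = 68.92 mm.

68.92 mm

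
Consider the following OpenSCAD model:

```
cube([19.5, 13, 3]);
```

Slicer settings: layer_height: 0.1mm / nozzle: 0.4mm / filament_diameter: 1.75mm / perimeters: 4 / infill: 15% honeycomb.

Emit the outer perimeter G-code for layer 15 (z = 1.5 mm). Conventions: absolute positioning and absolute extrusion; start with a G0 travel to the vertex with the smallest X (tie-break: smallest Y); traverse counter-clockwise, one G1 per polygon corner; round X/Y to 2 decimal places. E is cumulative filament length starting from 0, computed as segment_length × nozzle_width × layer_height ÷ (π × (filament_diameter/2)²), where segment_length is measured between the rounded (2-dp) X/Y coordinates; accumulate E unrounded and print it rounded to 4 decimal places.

At z = 1.5 mm: the cube is present — its section is the full 19.5×13 rectangle. The outline is a single polygon with 4 vertices. Extrusion per mm of travel: 0.4 × 0.1 / (π × 0.875²) = 0.016630. Accumulating E over each segment gives final E = 1.0810.

G0 X0.00 Y0.00 Z1.50
G1 X19.50 Y0.00 E0.3243
G1 X19.50 Y13.00 E0.5405
G1 X0.00 Y13.00 E0.8648
G1 X0.00 Y0.00 E1.0810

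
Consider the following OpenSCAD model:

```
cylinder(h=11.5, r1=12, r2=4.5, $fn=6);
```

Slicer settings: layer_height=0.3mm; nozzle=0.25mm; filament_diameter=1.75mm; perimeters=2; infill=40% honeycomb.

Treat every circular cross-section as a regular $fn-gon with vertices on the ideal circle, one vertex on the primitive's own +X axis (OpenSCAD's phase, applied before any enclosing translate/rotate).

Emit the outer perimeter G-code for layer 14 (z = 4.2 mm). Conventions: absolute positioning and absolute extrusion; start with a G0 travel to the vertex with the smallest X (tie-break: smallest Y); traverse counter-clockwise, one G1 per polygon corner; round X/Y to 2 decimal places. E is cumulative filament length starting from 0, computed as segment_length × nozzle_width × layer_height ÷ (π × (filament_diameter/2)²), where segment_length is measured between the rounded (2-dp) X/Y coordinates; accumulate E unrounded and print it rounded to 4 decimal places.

G0 X-9.26 Y0.00 Z4.20
G1 X-4.63 Y-8.02 E0.2888
G1 X4.63 Y-8.02 E0.5775
G1 X9.26 Y0.00 E0.8663
G1 X4.63 Y8.02 E1.1550
G1 X-4.63 Y8.02 E1.4437
G1 X-9.26 Y0.00 E1.7325

At z = 4.2 mm: the cone: at t=0.365 of its height the radius interpolates to r₁+(r₂−r₁)t = 9.261, giving a regular 6-gon of that circumradius. The outline is a single polygon with 6 vertices. Extrusion per mm of travel: 0.25 × 0.3 / (π × 0.875²) = 0.031181. Accumulating E over each segment gives final E = 1.7325.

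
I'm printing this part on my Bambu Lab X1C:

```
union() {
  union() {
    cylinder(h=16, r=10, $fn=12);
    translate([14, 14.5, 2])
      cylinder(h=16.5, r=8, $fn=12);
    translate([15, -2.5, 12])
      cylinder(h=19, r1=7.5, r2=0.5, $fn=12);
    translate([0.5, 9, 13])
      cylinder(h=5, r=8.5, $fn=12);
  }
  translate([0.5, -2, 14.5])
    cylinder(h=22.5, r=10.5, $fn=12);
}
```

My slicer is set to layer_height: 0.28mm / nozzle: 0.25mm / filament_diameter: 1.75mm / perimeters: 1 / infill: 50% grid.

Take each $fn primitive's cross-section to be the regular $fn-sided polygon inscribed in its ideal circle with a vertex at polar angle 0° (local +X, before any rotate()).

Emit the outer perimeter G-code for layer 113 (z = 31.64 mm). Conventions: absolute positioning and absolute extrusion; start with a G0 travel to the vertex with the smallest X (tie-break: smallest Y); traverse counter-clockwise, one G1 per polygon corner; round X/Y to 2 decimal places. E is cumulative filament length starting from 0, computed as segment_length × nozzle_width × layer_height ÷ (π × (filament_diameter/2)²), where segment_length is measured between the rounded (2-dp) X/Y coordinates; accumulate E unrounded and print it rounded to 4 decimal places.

G0 X-10.00 Y-2.00 Z31.64
G1 X-8.59 Y-7.25 E0.1582
G1 X-4.75 Y-11.09 E0.3162
G1 X0.50 Y-12.50 E0.4745
G1 X5.75 Y-11.09 E0.6327
G1 X9.59 Y-7.25 E0.7907
G1 X11.00 Y-2.00 E0.9489
G1 X9.59 Y3.25 E1.1071
G1 X5.75 Y7.09 E1.2651
G1 X0.50 Y8.50 E1.4234
G1 X-4.75 Y7.09 E1.5816
G1 X-8.59 Y3.25 E1.7396
G1 X-10.00 Y-2.00 E1.8978

At z = 31.64 mm: the cylinder does not reach this height (z outside [0, 16]); the cylinder at (14, 14.5) does not reach this height (z outside [2, 18.5]); the cone at (15, -2.5) does not reach this height (z outside [12, 31]); the cylinder at (0.5, 9) does not reach this height (z outside [13, 18]); Combining (union): nothing is present at this height; the cylinder at (0.5, -2): section is a regular 12-gon, circumradius r=10.5; Combining (union): only the r=10.5 cylinder at (0.5, -2) is present, so the union is just that shape — 1 connected region. The outline is a single polygon with 12 vertices. Extrusion per mm of travel: 0.25 × 0.28 / (π × 0.875²) = 0.029103. Accumulating E over each segment gives final E = 1.8978.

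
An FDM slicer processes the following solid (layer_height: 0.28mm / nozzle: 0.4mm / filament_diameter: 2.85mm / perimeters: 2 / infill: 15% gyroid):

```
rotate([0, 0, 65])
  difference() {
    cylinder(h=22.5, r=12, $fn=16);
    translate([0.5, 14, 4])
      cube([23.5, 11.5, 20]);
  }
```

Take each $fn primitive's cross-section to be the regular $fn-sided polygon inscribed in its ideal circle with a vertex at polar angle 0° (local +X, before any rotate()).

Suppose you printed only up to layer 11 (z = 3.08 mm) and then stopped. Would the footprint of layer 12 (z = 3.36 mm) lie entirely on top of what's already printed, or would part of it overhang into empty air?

Compare the two slices. At z = 3.08: the r=12 cylinder gives a regular 16-gon of circumradius 12 (constant along its height) (area = (16/2)·12.000²·sin(360°/16) = 440.85 mm²); the cube at (0.5, 14) does not reach this height (z outside [4, 24]); Taking the first minus the rest: none of the subtracted shapes is present at this height, so the r=12 cylinder is unchanged — area = 440.85 mm²; (rotated 65° about Z; rotation is an isometry so areas/perimeters/island counts are preserved). At z = 3.36: the r=12 cylinder gives a regular 16-gon of circumradius 12 (constant along its height) (area = (16/2)·12.000²·sin(360°/16) = 440.85 mm²); the cube at (0.5, 14) is not intersected at this z (z outside [4, 24]); After the difference (first − rest): none of the subtracted shapes is present at this height, so the r=12 cylinder is unchanged — area = 440.85 mm²; (whole slice rotated 65° about Z — lengths, areas and connectivity unchanged). Checking containment: the cross-section at z = 3.36 is a subset of the cross-section at z = 3.08.

entirely on top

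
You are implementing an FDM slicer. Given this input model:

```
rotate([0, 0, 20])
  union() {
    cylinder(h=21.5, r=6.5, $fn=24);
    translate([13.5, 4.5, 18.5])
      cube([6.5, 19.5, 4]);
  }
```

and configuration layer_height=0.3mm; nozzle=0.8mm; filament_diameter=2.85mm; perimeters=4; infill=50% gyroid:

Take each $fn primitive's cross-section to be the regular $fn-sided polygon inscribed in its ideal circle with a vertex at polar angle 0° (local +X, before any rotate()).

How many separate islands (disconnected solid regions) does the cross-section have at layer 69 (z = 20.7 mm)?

At z = 20.7 mm: the r=6.5 cylinder contributes a regular 24-gon of circumradius 6.5; the 6.5×19.5 cube at (13.5, 4.5) contributes its full rectangle; Combining (union): the 2 present regions are separate (no shared area or edge), so areas and boundary lengths simply add and each stays a separate island — 2 connected regions; (rotated 20° about Z; rotation is an isometry so areas/perimeters/island counts are preserved). Overall, the cross-section has 2 separate islands. Island count = 2.

2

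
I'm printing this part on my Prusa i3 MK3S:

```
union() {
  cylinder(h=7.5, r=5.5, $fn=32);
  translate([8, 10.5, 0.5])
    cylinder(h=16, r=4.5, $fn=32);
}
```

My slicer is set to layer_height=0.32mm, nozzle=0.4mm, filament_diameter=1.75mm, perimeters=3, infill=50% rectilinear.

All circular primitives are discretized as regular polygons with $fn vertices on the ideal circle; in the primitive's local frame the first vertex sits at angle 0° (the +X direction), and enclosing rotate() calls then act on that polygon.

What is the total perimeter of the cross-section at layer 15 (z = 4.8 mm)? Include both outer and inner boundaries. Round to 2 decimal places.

62.73 mm

At z = 4.8 mm: the r=5.5 cylinder contributes a regular 32-gon of circumradius 5.5 (perimeter = 2·32·5.500·sin(180°/32) = 34.50 mm); the cylinder at (8, 10.5): section is a regular 32-gon, circumradius r=4.5 (perimeter = 2·32·4.500·sin(180°/32) = 28.23 mm); Combining (union): the 2 present regions are separate (no shared area or edge), so areas and boundary lengths simply add and each stays a separate island — boundary = 62.73 mm. Overall, the cross-section has 2 separate islands. Total boundary length (outer) = 62.73 mm.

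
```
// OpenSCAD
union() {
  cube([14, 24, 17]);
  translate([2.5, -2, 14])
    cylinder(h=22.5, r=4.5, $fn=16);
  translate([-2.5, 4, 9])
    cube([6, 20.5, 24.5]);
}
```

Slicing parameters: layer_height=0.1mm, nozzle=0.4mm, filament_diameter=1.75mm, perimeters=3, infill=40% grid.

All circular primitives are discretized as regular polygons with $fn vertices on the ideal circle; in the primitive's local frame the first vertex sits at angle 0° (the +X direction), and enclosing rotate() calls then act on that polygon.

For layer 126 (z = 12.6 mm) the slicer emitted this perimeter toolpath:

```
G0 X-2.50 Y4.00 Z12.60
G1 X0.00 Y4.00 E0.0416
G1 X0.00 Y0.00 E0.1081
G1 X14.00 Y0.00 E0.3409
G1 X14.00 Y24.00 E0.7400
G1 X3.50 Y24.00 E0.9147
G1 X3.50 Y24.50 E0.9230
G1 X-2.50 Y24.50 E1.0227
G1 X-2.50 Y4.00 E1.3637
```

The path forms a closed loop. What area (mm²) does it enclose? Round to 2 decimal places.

Apply the shoelace formula to the sequence of (X, Y) vertices; enclosed area = 389.00 mm².

389.00 mm²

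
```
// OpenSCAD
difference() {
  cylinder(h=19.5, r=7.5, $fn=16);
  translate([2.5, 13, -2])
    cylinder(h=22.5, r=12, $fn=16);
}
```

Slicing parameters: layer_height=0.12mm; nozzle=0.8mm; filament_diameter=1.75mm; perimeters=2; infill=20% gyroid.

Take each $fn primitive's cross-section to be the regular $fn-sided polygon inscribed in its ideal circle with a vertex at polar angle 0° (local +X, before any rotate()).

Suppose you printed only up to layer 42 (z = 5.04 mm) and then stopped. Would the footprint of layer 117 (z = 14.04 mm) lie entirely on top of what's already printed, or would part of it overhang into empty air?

entirely on top

Compare the two slices. At z = 5.04: the r=7.5 cylinder gives a regular 16-gon of circumradius 7.5 (constant along its height) (area = (16/2)·7.500²·sin(360°/16) = 172.21 mm²); the cylinder at (2.5, 13): section is a regular 16-gon, circumradius r=12 (area = (16/2)·12.000²·sin(360°/16) = 440.85 mm²); Taking the first minus the rest: starting from the r=7.5 cylinder (172.21 mm²), the r=12 cylinder at (2.5, 13) partially overlaps it — only the 55.61 mm² overlap (of its 440.85 mm²) is removed, clipping the outline — area = 116.59 mm². At z = 14.04: the r=7.5 cylinder gives a regular 16-gon of circumradius 7.5 (constant along its height) (area = (16/2)·7.500²·sin(360°/16) = 172.21 mm²); the cylinder at (2.5, 13): section is a regular 16-gon, circumradius r=12 (area = (16/2)·12.000²·sin(360°/16) = 440.85 mm²); After the difference (first − rest): starting from the r=7.5 cylinder (172.21 mm²), the r=12 cylinder at (2.5, 13) partially overlaps it — only the 55.61 mm² overlap (of its 440.85 mm²) is removed, clipping the outline — area = 116.59 mm². Checking containment: the cross-section at z = 14.04 is a subset of the cross-section at z = 5.04.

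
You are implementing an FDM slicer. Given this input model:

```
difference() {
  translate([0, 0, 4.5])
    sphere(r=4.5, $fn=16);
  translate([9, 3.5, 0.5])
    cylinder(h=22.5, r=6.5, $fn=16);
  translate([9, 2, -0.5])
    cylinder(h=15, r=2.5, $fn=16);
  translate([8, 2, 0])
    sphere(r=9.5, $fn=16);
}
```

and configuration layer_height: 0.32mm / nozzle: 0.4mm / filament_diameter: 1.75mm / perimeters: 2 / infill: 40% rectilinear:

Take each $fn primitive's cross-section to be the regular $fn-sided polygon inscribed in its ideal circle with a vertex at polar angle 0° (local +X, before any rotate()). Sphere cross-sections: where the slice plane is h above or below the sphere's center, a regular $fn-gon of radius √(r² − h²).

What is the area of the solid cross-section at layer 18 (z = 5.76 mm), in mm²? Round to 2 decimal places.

At z = 5.76 mm: the r=4.5 sphere contributes a regular 16-gon of circumradius √(4.5²−1.26²) = 4.320 (area = (16/2)·4.320²·sin(360°/16) = 57.13 mm²); the r=6.5 cylinder at (9, 3.5) contributes a regular 16-gon of circumradius 6.5 (area = (16/2)·6.500²·sin(360°/16) = 129.35 mm²); the r=2.5 cylinder at (9, 2) gives a regular 16-gon of circumradius 2.5 (constant along its height) (area = (16/2)·2.500²·sin(360°/16) = 19.13 mm²); the r=9.5 sphere at (8, 2) contributes a regular 16-gon of circumradius √(9.5²−5.76²) = 7.555 (area = (16/2)·7.555²·sin(360°/16) = 174.73 mm²); Taking the first minus the rest: starting from the r=4.5 sphere (57.13 mm²), the r=6.5 cylinder at (9, 3.5) partially overlaps it — only the 3.06 mm² overlap (of its 129.35 mm²) is removed, clipping the outline; the r=2.5 cylinder at (9, 2) misses the remaining region (no effect); the r=9.5 sphere at (8, 2) partially overlaps it — only the 15.73 mm² overlap (of its 174.73 mm²) is removed, clipping the outline — area = 38.34 mm². Overall, the cross-section is a single solid region. Net area = 38.34 mm².

38.34 mm²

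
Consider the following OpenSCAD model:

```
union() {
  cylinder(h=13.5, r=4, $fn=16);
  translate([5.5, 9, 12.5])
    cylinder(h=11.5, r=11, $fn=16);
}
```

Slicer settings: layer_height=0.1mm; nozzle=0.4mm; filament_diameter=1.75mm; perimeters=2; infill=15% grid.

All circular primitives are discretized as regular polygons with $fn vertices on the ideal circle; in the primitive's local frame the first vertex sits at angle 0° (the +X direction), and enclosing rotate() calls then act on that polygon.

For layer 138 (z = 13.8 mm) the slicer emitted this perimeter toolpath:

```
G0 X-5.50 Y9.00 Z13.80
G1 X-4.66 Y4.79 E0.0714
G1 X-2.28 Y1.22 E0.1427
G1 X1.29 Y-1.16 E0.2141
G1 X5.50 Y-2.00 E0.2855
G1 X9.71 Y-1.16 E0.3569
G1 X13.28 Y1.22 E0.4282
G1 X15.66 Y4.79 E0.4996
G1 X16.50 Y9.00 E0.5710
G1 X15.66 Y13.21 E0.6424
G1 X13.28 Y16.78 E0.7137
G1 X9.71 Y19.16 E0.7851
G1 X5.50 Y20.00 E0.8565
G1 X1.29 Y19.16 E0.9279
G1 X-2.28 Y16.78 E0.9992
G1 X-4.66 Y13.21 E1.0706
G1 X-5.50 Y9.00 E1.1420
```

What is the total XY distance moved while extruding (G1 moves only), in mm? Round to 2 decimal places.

68.67 mm

Sum the Euclidean lengths of each G1 segment: total = 68.67 mm.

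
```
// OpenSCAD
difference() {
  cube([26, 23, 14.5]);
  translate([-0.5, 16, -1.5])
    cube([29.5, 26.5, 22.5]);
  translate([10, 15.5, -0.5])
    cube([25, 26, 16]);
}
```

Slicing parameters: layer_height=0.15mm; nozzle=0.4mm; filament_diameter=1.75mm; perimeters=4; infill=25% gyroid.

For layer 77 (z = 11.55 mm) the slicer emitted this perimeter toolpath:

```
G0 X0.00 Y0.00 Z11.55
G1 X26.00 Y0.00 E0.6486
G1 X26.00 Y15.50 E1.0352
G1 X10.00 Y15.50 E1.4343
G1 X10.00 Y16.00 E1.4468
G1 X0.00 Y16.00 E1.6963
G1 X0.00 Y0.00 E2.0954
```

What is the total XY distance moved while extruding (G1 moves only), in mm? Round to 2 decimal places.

84.00 mm

Sum the Euclidean lengths of each G1 segment: total = 84.00 mm.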